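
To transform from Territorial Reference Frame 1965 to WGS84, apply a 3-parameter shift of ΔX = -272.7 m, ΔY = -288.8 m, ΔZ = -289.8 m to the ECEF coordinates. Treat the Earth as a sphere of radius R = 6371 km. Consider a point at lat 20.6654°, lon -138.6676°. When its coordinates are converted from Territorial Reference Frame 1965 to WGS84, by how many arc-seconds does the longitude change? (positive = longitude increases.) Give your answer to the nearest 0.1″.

sin φ = 0.352910, cos φ = 0.935657, sin λ = -0.660426, cos λ = -0.750891.
East component: ΔE = −sin λ·ΔX + cos λ·ΔY = −(-0.660426)(-272.7) + (-0.750891)(-288.8) = 36.76 m.
1° of latitude spans πR/180 = 111195 m; at latitude φ, 1° of longitude spans that × cos φ = 104040.3 m, so Δλ = 36.76 / 104040.3 × 3600 = 1.272″.

Δλ = 1.3″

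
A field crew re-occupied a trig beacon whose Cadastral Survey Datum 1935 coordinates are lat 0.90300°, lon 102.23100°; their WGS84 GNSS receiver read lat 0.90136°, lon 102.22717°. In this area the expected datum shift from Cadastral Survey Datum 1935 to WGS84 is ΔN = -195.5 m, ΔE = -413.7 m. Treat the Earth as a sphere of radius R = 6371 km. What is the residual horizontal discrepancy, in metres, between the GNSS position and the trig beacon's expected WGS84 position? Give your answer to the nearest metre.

18 m

Observed coordinate differences: Δφ = -0.00164°, Δλ = -0.00383°.
Converting to metres (1° lat = 111195 m, cos φ = 0.999876): observed ΔN = -182.4 m, observed ΔE = -425.8 m.
Subtracting the expected shift leaves a residual of -182.4 − (-195.5) = 13.1 m north and -425.8 − (-413.7) = -12.1 m east.
Residual distance = √(13.1² + (-12.1)²) = 17.9 m.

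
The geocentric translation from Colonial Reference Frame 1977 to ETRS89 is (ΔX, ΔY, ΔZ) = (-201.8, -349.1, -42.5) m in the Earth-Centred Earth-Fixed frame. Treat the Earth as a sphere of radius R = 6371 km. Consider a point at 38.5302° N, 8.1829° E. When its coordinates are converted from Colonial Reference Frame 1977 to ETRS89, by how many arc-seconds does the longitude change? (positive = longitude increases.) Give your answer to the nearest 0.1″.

sin φ = 0.622927, cos φ = 0.782280, sin λ = 0.142334, cos λ = 0.989819.
East component: ΔE = −sin λ·ΔX + cos λ·ΔY = −(0.142334)(-201.8) + (0.989819)(-349.1) = -316.82 m.
1° of latitude spans πR/180 = 111195 m; at latitude φ, 1° of longitude spans that × cos φ = 86985.6 m, so Δλ = -316.82 / 86985.6 × 3600 = -13.112″.

Δλ = -13.1″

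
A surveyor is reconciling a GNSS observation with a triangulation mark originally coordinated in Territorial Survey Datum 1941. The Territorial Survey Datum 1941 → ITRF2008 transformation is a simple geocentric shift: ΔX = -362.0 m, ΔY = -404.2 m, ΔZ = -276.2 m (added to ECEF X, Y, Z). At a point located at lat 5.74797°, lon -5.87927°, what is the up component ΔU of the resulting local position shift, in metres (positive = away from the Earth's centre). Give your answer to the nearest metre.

ΔU = -345 m

The local up (radial) axis is (cos φ cos λ, cos φ sin λ, sin φ), giving ΔU = -358.285 + 41.195 − 27.662 = -344.75 m.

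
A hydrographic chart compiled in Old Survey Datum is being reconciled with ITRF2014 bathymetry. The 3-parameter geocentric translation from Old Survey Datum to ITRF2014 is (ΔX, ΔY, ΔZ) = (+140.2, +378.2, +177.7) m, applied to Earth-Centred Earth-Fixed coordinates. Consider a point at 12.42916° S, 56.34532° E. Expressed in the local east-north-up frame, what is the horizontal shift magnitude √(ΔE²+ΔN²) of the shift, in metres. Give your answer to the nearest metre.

274 m

At φ = -12.42916°, λ = 56.34532°: sin φ = -0.215232, cos φ = 0.976563, sin λ = 0.832393, cos λ = 0.554186.
ΔE = −sin λ·ΔX + cos λ·ΔY = −(0.832393)·(140.2) + (0.554186)·(378.2) = 92.89 m.
ΔN = −sin φ cos λ·ΔX − sin φ sin λ·ΔY + cos φ·ΔZ = −(-0.215232)(0.554186)(140.2) − (-0.215232)(0.832393)(378.2) + (0.976563)(177.7) = 258.02 m.
Horizontal magnitude = √(ΔE² + ΔN²) = √(92.89² + 258.02²) = 274.23 m.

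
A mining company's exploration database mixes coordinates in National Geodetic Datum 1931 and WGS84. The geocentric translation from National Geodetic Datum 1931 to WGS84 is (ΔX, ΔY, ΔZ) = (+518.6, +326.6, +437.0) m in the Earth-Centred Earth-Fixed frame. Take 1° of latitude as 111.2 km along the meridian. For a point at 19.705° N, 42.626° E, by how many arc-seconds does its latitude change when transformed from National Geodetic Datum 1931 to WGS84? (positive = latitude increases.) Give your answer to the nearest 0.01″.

Δφ = 6.74″

sin φ = 0.337177, cos φ = 0.941441, sin λ = 0.677210, cos λ = 0.735790.
North component: ΔN = −sin φ cos λ·ΔX − sin φ sin λ·ΔY + cos φ·ΔZ = −(0.337177)(0.735790)(518.6) − (0.337177)(0.677210)(326.6) + (0.941441)(437.0) = 208.17 m.
1° of latitude spans 111200 m, so Δφ = 208.17 / 111200 × 3600 = 6.739″.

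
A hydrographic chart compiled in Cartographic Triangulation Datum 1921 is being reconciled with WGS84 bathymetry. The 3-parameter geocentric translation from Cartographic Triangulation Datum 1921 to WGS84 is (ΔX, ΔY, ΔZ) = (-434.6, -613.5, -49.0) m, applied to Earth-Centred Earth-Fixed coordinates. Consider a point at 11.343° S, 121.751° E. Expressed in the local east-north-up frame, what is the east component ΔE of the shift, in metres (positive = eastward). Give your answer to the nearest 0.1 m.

The local east axis at (φ, λ) is (−sin λ, cos λ, 0), so ΔE = −sin(121.751°)·(-434.6) + cos(121.751°)·(-613.5) = 692.40 m.

ΔE = 692.4 m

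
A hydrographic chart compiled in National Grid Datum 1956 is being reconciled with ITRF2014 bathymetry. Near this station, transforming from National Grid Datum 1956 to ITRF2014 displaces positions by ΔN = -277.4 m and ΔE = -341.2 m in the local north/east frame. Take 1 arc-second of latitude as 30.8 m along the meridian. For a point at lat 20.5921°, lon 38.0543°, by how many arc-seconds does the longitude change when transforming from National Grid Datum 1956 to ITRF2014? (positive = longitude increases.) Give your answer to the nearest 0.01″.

Δλ = -11.83″

At latitude 20.5921°, cos φ = 0.936108.
1″ of longitude at this latitude = 30.80 × cos φ = 28.8321 m, so Δλ = -341.2 / 28.8321 = -11.834″.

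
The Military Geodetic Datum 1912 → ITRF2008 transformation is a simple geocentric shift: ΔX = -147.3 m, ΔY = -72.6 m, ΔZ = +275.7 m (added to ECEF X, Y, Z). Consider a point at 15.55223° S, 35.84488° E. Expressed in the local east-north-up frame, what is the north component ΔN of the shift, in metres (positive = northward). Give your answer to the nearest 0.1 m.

The local north axis is (−sin φ cos λ, −sin φ sin λ, cos φ), giving ΔN = -32.014 − 11.399 + 265.606 = 222.19 m.

ΔN = 222.2 m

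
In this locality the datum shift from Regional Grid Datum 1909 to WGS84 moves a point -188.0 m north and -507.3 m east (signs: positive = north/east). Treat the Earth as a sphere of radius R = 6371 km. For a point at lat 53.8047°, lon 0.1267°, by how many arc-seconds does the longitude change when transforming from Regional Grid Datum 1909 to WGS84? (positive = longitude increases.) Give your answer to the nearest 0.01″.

At latitude 53.8047°, cos φ = 0.590539.
One radian of longitude at latitude φ spans R cos φ, so Δλ = ΔE / (R cos φ) = -507.3 / (6371000 × 0.590539) = -1.3484e-04 rad = -27.812″.

Δλ = -27.81″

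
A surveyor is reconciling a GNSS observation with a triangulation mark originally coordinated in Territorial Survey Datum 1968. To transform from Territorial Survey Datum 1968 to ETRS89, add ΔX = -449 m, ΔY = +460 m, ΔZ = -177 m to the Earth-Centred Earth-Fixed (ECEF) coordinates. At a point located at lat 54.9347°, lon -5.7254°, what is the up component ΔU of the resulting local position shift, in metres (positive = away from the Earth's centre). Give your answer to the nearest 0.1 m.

The local up (radial) axis is (cos φ cos λ, cos φ sin λ, sin φ), giving ΔU = -256.668 − 26.364 − 144.874 = -427.91 m.

ΔU = -427.9 m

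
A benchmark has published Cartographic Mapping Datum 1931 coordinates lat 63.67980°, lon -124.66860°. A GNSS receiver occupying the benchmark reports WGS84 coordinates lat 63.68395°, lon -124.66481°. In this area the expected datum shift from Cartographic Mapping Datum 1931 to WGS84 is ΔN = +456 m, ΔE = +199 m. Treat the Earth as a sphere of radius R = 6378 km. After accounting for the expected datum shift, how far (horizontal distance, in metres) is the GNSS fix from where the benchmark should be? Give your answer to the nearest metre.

13 m

Observed coordinate differences: Δφ = +0.00415°, Δλ = +0.00379°.
Converting to metres (1° lat = 111317 m, cos φ = 0.443387): observed ΔN = 462.0 m, observed ΔE = 187.1 m.
Subtracting the expected shift leaves a residual of 462.0 − (456) = 6.0 m north and 187.1 − (199) = -11.9 m east.
Residual distance = √(6.0² + (-11.9)²) = 13.3 m.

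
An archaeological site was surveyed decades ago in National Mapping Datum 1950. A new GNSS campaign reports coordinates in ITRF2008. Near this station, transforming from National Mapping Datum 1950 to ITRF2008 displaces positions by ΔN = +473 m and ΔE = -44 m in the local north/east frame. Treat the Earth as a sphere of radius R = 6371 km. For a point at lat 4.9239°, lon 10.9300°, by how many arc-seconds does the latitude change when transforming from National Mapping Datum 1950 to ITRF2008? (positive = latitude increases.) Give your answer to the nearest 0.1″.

Δφ = 15.3″

On a sphere of radius R, 1 rad of latitude = R, so Δφ = ΔN / R = 473.0 / 6371000 = 7.4243e-05 rad = 15.314″.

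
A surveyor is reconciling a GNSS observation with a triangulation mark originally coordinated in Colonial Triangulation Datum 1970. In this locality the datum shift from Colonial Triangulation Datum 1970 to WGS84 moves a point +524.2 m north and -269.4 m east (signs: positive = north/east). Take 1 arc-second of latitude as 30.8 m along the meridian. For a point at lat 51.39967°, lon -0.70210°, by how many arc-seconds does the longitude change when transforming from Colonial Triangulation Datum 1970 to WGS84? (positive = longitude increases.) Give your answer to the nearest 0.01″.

At latitude 51.39967°, cos φ = 0.623884.
1″ of longitude at this latitude = 30.80 × cos φ = 19.2156 m, so Δλ = -269.4 / 19.2156 = -14.020″.

Δλ = -14.02″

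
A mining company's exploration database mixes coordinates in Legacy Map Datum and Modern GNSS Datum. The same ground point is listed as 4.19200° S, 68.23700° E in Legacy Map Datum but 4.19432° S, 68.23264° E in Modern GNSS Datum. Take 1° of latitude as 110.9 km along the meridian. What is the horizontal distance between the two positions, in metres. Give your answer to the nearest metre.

547 m

Δφ = -4.19432° − -4.19200° = -0.00232°; Δλ = 68.23264° − 68.23700° = -0.00436°.
ΔN = Δφ × 110900 = -257.3 m; ΔE = Δλ × 110900 × cos(-4.19200°) = -0.00436 × 110900 × 0.997325 = -482.2 m.
Distance = √(ΔE² + ΔN²) = √((-482.2)² + (-257.3)²) = 546.6 m.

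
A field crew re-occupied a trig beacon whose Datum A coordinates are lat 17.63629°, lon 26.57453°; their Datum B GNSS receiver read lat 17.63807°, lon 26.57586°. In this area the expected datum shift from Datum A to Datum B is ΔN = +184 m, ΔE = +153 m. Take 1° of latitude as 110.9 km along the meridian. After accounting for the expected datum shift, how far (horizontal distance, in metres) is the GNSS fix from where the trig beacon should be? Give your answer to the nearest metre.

Observed coordinate differences: Δφ = +0.00178°, Δλ = +0.00133°.
Converting to metres (1° lat = 110900 m, cos φ = 0.952999): observed ΔN = 197.4 m, observed ΔE = 140.6 m.
Subtracting the expected shift leaves a residual of 197.4 − (184) = 13.4 m north and 140.6 − (153) = -12.4 m east.
Residual distance = √(13.4² + (-12.4)²) = 18.3 m.

18 m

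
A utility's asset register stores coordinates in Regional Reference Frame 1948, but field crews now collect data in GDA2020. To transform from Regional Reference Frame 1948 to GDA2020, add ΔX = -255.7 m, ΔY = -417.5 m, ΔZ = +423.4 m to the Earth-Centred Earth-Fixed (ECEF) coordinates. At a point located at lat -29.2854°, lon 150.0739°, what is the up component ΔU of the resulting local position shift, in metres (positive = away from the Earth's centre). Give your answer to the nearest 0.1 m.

At φ = -29.2854°, λ = 150.0739°: sin φ = -0.489160, cos φ = 0.872194, sin λ = 0.498883, cos λ = -0.866670.
ΔU = cos φ cos λ·ΔX + cos φ sin λ·ΔY + sin φ·ΔZ = (0.872194)(-0.866670)(-255.7) + (0.872194)(0.498883)(-417.5) + (-0.489160)(423.4) = -195.49 m.

ΔU = -195.5 m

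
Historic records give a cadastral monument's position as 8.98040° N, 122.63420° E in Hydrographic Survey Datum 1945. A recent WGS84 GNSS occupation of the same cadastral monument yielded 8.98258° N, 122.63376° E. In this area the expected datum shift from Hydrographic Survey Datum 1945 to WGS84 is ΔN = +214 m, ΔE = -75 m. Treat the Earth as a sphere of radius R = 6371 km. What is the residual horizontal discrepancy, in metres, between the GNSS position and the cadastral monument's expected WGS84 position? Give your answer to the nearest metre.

Observed coordinate differences: Δφ = +0.00218°, Δλ = -0.00044°.
Converting to metres (1° lat = 111195 m, cos φ = 0.987742): observed ΔN = 242.4 m, observed ΔE = -48.3 m.
Subtracting the expected shift leaves a residual of 242.4 − (214) = 28.4 m north and -48.3 − (-75) = 26.7 m east.
Residual distance = √(28.4² + 26.7²) = 39.0 m.

39 m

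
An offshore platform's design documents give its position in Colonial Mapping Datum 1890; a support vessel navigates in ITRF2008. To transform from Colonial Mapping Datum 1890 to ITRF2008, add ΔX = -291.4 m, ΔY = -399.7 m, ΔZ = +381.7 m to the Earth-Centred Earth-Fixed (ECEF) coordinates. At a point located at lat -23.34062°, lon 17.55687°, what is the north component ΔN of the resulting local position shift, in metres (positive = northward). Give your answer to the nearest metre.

At φ = -23.34062°, λ = 17.55687°: sin φ = -0.396197, cos φ = 0.918166, sin λ = 0.301652, cos λ = 0.953418.
ΔN = −sin φ cos λ·ΔX − sin φ sin λ·ΔY + cos φ·ΔZ = −(-0.396197)(0.953418)(-291.4) − (-0.396197)(0.301652)(-399.7) + (0.918166)(381.7) = 192.62 m.

ΔN = 193 m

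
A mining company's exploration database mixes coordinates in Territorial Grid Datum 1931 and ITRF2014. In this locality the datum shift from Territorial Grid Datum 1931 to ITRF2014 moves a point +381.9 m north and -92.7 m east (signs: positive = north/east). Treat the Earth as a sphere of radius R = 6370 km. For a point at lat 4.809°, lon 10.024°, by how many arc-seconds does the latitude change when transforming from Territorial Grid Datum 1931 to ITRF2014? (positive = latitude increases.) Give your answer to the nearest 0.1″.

On a sphere of radius R, 1 rad of latitude = R, so Δφ = ΔN / R = 381.9 / 6370000 = 5.9953e-05 rad = 12.366″.

Δφ = 12.4″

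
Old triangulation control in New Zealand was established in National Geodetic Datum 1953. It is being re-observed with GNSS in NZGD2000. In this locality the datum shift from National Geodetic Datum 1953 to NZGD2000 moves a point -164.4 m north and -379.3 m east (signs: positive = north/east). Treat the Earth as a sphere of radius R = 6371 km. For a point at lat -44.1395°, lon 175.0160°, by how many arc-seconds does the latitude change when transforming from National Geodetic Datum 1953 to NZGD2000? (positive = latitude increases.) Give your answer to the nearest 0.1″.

Δφ = -5.3″

On a sphere of radius R, 1 rad of latitude = R, so Δφ = ΔN / R = -164.4 / 6371000 = -2.5804e-05 rad = -5.323″.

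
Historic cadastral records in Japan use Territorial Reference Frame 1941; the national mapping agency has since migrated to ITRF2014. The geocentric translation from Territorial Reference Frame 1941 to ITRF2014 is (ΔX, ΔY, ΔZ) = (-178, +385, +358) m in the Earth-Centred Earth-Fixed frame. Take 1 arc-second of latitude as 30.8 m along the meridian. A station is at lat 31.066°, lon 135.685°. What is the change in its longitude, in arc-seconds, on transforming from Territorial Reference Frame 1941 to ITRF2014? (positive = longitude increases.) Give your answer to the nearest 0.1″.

sin φ = 0.516025, cos φ = 0.856573, sin λ = 0.698603, cos λ = -0.715510.
East component: ΔE = −sin λ·ΔX + cos λ·ΔY = −(0.698603)(-178) + (-0.715510)(385) = -151.12 m.
1° of latitude spans 3600 × 30.80 = 110880 m; at latitude φ, 1° of longitude spans that × cos φ = 94976.9 m, so Δλ = -151.12 / 94976.9 × 3600 = -5.728″.

Δλ = -5.7″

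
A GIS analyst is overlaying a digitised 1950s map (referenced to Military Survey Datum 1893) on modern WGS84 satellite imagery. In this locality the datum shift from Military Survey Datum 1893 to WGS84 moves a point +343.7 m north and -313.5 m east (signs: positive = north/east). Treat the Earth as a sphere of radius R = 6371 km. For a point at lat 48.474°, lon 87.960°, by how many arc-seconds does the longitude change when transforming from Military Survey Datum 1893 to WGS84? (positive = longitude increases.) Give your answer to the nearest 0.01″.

Δλ = -15.31″

At latitude 48.474°, cos φ = 0.662960.
One radian of longitude at latitude φ spans R cos φ, so Δλ = ΔE / (R cos φ) = -313.5 / (6371000 × 0.662960) = -7.4224e-05 rad = -15.310″.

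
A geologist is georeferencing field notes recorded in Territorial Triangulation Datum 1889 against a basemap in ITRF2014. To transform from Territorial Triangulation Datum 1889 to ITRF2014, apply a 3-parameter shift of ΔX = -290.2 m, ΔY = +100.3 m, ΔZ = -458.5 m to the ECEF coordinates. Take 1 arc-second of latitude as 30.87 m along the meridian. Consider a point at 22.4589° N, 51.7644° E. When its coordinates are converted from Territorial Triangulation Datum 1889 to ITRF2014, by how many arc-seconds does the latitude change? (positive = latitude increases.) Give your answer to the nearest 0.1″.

Δφ = -12.5″

sin φ = 0.382021, cos φ = 0.924154, sin λ = 0.785473, cos λ = 0.618897.
North component: ΔN = −sin φ cos λ·ΔX − sin φ sin λ·ΔY + cos φ·ΔZ = −(0.382021)(0.618897)(-290.2) − (0.382021)(0.785473)(100.3) + (0.924154)(-458.5) = -385.21 m.
1° of latitude spans 3600 × 30.87 = 111132 m, so Δφ = -385.21 / 111132 × 3600 = -12.478″.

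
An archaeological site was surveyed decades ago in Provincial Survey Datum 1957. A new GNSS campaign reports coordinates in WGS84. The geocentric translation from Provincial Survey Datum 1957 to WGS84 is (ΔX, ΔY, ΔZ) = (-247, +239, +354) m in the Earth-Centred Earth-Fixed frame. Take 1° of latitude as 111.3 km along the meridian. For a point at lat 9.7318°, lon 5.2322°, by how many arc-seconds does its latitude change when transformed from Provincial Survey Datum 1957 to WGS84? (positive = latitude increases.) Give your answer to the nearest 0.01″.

sin φ = 0.169036, cos φ = 0.985610, sin λ = 0.091192, cos λ = 0.995833.
North component: ΔN = −sin φ cos λ·ΔX − sin φ sin λ·ΔY + cos φ·ΔZ = −(0.169036)(0.995833)(-247) − (0.169036)(0.091192)(239) + (0.985610)(354) = 386.80 m.
1° of latitude spans 111300 m, so Δφ = 386.80 / 111300 × 3600 = 12.511″.

Δφ = 12.51″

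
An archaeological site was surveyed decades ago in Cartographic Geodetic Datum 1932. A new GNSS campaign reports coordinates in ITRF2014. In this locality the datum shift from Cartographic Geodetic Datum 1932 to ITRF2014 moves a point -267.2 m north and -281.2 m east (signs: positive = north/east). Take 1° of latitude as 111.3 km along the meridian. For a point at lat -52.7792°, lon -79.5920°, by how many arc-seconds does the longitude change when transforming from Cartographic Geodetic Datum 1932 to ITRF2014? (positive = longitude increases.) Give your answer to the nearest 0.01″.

At latitude -52.7792°, cos φ = 0.604888.
1° of longitude at this latitude = 111.3 × cos φ = 67.32 km, so Δλ = -281.2 / 67324.1 = -0.0041768° = -15.037″.

Δλ = -15.04″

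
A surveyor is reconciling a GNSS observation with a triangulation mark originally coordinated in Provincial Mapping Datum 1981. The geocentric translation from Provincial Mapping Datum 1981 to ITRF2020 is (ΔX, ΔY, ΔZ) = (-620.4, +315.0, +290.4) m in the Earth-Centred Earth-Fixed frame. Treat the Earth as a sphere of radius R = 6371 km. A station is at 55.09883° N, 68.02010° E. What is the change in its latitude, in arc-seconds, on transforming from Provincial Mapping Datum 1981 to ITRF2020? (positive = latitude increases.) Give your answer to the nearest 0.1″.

Δφ = 3.8″

sin φ = 0.820140, cos φ = 0.572163, sin λ = 0.927315, cos λ = 0.374281.
North component: ΔN = −sin φ cos λ·ΔX − sin φ sin λ·ΔY + cos φ·ΔZ = −(0.820140)(0.374281)(-620.4) − (0.820140)(0.927315)(315.0) + (0.572163)(290.4) = 117.03 m.
1° of latitude spans πR/180 = 111195 m, so Δφ = 117.03 / 111195 × 3600 = 3.789″.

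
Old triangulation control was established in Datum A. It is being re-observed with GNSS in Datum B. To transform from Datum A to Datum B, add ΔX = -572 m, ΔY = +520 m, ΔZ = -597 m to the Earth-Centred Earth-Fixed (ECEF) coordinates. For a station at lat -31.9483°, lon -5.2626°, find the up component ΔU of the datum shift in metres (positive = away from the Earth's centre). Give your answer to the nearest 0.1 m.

At φ = -31.9483°, λ = -5.2626°: sin φ = -0.529154, cos φ = 0.848526, sin λ = -0.091721, cos λ = 0.995785.
ΔU = cos φ cos λ·ΔX + cos φ sin λ·ΔY + sin φ·ΔZ = (0.848526)(0.995785)(-572) + (0.848526)(-0.091721)(520) + (-0.529154)(-597) = -207.88 m.

ΔU = -207.9 m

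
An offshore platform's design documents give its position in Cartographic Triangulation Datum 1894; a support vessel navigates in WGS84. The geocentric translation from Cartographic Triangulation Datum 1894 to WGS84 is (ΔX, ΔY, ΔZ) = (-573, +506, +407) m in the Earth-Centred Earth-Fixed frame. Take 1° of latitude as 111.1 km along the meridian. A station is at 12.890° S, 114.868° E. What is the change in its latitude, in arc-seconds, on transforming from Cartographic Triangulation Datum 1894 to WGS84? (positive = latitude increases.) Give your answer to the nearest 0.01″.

Δφ = 17.92″

sin φ = -0.223080, cos φ = 0.974800, sin λ = 0.907279, cos λ = -0.420529.
North component: ΔN = −sin φ cos λ·ΔX − sin φ sin λ·ΔY + cos φ·ΔZ = −(-0.223080)(-0.420529)(-573) − (-0.223080)(0.907279)(506) + (0.974800)(407) = 552.91 m.
1° of latitude spans 111100 m, so Δφ = 552.91 / 111100 × 3600 = 17.916″.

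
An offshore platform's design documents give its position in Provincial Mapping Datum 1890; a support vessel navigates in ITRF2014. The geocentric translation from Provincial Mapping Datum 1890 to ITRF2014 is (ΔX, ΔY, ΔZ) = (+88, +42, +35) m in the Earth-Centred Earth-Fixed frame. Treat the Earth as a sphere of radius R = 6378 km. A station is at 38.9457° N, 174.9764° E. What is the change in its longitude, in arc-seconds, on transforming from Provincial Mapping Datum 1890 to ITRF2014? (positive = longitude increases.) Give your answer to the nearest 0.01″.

Δλ = -2.06″

sin φ = 0.628584, cos φ = 0.777742, sin λ = 0.087566, cos λ = -0.996159.
East component: ΔE = −sin λ·ΔX + cos λ·ΔY = −(0.087566)(88) + (-0.996159)(42) = -49.54 m.
1° of latitude spans πR/180 = 111317 m; at latitude φ, 1° of longitude spans that × cos φ = 86576.0 m, so Δλ = -49.54 / 86576.0 × 3600 = -2.060″.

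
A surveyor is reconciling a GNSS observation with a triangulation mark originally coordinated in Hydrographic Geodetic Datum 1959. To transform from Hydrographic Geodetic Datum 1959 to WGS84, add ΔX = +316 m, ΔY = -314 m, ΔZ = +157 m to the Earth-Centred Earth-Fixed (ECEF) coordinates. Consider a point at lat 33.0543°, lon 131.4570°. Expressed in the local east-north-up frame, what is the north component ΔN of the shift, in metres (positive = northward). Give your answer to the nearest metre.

At φ = 33.0543°, λ = 131.4570°: sin φ = 0.545434, cos φ = 0.838154, sin λ = 0.749453, cos λ = -0.662058.
ΔN = −sin φ cos λ·ΔX − sin φ sin λ·ΔY + cos φ·ΔZ = −(0.545434)(-0.662058)(316) − (0.545434)(0.749453)(-314) + (0.838154)(157) = 374.06 m.

ΔN = 374 m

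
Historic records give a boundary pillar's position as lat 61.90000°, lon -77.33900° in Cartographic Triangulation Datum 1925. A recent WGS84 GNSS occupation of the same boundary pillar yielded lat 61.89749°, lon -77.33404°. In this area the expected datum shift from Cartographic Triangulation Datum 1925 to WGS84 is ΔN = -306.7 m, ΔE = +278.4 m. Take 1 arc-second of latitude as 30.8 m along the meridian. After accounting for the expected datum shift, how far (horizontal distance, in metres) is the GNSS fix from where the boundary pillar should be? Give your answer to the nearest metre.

Observed coordinate differences: Δφ = -0.00251°, Δλ = +0.00496°.
Converting to metres (1° lat = 110880 m, cos φ = 0.471012): observed ΔN = -278.3 m, observed ΔE = 259.0 m.
Subtracting the expected shift leaves a residual of -278.3 − (-306.7) = 28.4 m north and 259.0 − (278.4) = -19.4 m east.
Residual distance = √(28.4² + (-19.4)²) = 34.4 m.

34 m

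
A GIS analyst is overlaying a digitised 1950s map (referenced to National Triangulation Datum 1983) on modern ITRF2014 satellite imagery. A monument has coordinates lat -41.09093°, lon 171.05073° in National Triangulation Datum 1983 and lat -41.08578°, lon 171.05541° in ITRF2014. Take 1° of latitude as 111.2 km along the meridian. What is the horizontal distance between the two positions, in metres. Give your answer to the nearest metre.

Δφ = -41.08578° − -41.09093° = +0.00515°; Δλ = 171.05541° − 171.05073° = +0.00468°.
ΔN = Δφ × 111200 = 572.7 m; ΔE = Δλ × 111200 × cos(-41.09093°) = +0.00468 × 111200 × 0.753667 = 392.2 m.
Distance = √(ΔE² + ΔN²) = √(392.2² + 572.7²) = 694.1 m.

694 m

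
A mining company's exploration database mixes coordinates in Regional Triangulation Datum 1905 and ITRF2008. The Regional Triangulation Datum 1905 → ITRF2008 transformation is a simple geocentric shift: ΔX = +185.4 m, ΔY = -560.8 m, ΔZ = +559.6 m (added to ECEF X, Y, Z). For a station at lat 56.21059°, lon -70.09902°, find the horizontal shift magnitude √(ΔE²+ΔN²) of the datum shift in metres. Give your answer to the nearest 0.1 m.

The local east axis at (φ, λ) is (−sin λ, cos λ, 0), so ΔE = −sin(-70.09902°)·185.4 + cos(-70.09902°)·(-560.8) = -16.57 m.
The local north axis is (−sin φ cos λ, −sin φ sin λ, cos φ), giving ΔN = -52.449 − 438.241 + 311.217 = -179.47 m.
Horizontal magnitude = √(ΔE² + ΔN²) = √((-16.57)² + (-179.47)²) = 180.24 m.

180.2 m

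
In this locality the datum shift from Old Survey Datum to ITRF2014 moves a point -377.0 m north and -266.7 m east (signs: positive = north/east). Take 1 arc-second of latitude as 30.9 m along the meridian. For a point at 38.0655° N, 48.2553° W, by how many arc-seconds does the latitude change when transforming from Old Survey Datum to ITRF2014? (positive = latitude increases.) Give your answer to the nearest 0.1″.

Δφ = -12.2″

1″ of latitude = 30.90 m, so Δφ = -377.0 / 30.90 = -12.201″.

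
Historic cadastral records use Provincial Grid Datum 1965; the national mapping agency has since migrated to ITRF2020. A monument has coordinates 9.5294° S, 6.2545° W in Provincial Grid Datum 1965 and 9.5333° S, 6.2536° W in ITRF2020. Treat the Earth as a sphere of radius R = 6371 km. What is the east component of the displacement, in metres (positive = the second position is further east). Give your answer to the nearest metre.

Δφ = -9.5333° − -9.5294° = -0.0039°; Δλ = -6.2536° − -6.2545° = +0.0009°.
1° along a meridian = πR/180 = 111195 m.
ΔN = Δφ × 111195 = -433.7 m; ΔE = Δλ × 111195 × cos(-9.5294°) = +0.0009 × 111195 × 0.986201 = 98.7 m.

ΔE = 99 m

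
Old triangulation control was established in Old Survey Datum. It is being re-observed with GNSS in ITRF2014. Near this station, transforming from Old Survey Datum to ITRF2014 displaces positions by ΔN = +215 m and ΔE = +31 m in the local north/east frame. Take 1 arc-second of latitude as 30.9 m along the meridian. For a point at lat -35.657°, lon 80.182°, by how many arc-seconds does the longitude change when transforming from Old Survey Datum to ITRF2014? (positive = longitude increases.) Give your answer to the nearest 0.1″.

At latitude -35.657°, cos φ = 0.812521.
1″ of longitude at this latitude = 30.90 × cos φ = 25.1069 m, so Δλ = 31.0 / 25.1069 = 1.235″.

Δλ = 1.2″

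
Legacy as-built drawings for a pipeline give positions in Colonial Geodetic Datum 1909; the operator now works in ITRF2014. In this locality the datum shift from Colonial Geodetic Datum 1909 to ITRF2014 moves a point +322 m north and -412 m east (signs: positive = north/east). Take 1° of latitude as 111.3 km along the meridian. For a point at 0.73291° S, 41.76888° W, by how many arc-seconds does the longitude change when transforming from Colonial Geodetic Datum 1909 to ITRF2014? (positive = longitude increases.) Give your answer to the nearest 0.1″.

Δλ = -13.3″

At latitude -0.73291°, cos φ = 0.999918.
1° of longitude at this latitude = 111.3 × cos φ = 111.29 km, so Δλ = -412.0 / 111290.9 = -0.0037020° = -13.327″.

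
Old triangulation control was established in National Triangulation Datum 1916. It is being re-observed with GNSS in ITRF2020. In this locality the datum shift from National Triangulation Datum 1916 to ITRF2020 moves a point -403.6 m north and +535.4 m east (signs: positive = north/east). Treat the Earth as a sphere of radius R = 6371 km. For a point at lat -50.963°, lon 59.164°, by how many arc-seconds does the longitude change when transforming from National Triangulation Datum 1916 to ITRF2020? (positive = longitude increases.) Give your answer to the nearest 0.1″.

At latitude -50.963°, cos φ = 0.629822.
One radian of longitude at latitude φ spans R cos φ, so Δλ = ΔE / (R cos φ) = 535.4 / (6371000 × 0.629822) = 1.3343e-04 rad = 27.522″.

Δλ = 27.5″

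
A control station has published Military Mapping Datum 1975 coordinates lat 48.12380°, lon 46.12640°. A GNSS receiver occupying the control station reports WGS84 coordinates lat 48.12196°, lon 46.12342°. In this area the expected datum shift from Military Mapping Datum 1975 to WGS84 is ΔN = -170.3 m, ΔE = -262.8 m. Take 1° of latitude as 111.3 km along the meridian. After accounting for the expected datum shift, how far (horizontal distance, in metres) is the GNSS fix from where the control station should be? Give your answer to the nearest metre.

54 m

Observed coordinate differences: Δφ = -0.00184°, Δλ = -0.00298°.
Converting to metres (1° lat = 111300 m, cos φ = 0.667523): observed ΔN = -204.8 m, observed ΔE = -221.4 m.
Subtracting the expected shift leaves a residual of -204.8 − (-170.3) = -34.5 m north and -221.4 − (-262.8) = 41.4 m east.
Residual distance = √((-34.5)² + 41.4²) = 53.9 m.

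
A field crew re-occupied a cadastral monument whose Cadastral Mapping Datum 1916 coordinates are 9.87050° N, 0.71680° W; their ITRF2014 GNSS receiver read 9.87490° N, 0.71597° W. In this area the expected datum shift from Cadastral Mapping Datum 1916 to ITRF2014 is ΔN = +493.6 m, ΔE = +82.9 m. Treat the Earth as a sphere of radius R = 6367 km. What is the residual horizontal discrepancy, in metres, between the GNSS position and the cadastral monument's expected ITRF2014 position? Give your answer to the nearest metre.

Observed coordinate differences: Δφ = +0.00440°, Δλ = +0.00083°.
Converting to metres (1° lat = 111125 m, cos φ = 0.985198): observed ΔN = 489.0 m, observed ΔE = 90.9 m.
Subtracting the expected shift leaves a residual of 489.0 − (493.6) = -4.6 m north and 90.9 − (82.9) = 8.0 m east.
Residual distance = √((-4.6)² + 8.0²) = 9.2 m.

9 m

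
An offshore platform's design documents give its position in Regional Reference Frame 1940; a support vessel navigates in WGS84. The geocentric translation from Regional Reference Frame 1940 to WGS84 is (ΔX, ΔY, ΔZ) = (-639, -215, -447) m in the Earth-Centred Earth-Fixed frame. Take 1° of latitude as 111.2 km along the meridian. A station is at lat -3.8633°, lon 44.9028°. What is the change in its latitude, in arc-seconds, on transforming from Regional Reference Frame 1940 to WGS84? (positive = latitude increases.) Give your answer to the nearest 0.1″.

Δφ = -15.8″

sin φ = -0.067376, cos φ = 0.997728, sin λ = 0.705906, cos λ = 0.708305.
North component: ΔN = −sin φ cos λ·ΔX − sin φ sin λ·ΔY + cos φ·ΔZ = −(-0.067376)(0.708305)(-639) − (-0.067376)(0.705906)(-215) + (0.997728)(-447) = -486.70 m.
1° of latitude spans 111200 m, so Δφ = -486.70 / 111200 × 3600 = -15.757″.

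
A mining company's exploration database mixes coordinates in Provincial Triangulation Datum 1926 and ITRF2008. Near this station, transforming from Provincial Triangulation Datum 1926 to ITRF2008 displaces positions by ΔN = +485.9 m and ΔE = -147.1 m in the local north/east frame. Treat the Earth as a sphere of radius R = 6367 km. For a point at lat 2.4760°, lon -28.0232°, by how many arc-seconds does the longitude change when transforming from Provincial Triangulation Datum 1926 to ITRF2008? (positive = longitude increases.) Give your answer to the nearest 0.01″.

At latitude 2.4760°, cos φ = 0.999066.
One radian of longitude at latitude φ spans R cos φ, so Δλ = ΔE / (R cos φ) = -147.1 / (6367000 × 0.999066) = -2.3125e-05 rad = -4.770″.

Δλ = -4.77″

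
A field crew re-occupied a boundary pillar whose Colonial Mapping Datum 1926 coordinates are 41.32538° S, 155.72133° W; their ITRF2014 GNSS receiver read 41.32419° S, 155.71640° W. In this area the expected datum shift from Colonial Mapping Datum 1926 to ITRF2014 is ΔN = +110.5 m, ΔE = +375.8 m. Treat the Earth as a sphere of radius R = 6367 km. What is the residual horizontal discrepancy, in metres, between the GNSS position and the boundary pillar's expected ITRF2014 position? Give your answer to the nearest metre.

42 m

Observed coordinate differences: Δφ = +0.00119°, Δλ = +0.00493°.
Converting to metres (1° lat = 111125 m, cos φ = 0.750972): observed ΔN = 132.2 m, observed ΔE = 411.4 m.
Subtracting the expected shift leaves a residual of 132.2 − (110.5) = 21.7 m north and 411.4 − (375.8) = 35.6 m east.
Residual distance = √(21.7² + 35.6²) = 41.7 m.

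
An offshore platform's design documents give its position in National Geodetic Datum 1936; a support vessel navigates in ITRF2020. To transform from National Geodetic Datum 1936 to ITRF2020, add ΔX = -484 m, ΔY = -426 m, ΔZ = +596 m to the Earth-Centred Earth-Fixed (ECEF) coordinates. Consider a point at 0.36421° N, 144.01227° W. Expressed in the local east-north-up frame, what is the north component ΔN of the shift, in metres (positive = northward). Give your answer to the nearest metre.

ΔN = 592 m

The local north axis is (−sin φ cos λ, −sin φ sin λ, cos φ), giving ΔN = -2.489 − 1.591 + 595.988 = 591.91 m.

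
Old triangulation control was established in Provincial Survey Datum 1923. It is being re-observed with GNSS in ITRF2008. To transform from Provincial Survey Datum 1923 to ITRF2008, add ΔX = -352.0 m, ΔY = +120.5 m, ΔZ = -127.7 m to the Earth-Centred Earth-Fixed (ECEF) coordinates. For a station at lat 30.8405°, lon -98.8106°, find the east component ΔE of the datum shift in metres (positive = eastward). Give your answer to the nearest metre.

At φ = 30.8405°, λ = -98.8106°: sin φ = 0.512650, cos φ = 0.858598, sin λ = -0.988200, cos λ = -0.153169.
ΔE = −sin λ·ΔX + cos λ·ΔY = −(-0.988200)·(-352.0) + (-0.153169)·(120.5) = -366.30 m.

ΔE = -366 m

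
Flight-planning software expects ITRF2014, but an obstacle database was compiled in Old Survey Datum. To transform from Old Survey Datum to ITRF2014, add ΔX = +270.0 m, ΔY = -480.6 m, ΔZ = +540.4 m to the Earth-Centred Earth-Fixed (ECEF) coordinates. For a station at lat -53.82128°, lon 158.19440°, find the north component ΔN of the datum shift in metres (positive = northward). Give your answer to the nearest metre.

ΔN = -27 m

At φ = -53.82128°, λ = 158.19440°: sin φ = -0.807180, cos φ = 0.590306, sin λ = 0.371459, cos λ = -0.928450.
ΔN = −sin φ cos λ·ΔX − sin φ sin λ·ΔY + cos φ·ΔZ = −(-0.807180)(-0.928450)(270.0) − (-0.807180)(0.371459)(-480.6) + (0.590306)(540.4) = -27.44 m.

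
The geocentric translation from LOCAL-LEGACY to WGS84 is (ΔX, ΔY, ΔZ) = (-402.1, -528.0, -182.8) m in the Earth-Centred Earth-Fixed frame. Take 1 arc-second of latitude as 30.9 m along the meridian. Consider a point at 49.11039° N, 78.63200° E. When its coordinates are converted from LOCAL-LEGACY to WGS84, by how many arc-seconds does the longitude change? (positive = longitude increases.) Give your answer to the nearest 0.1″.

Δλ = 14.3″

sin φ = 0.755972, cos φ = 0.654604, sin λ = 0.980381, cos λ = 0.197110.
East component: ΔE = −sin λ·ΔX + cos λ·ΔY = −(0.980381)(-402.1) + (0.197110)(-528.0) = 290.14 m.
1° of latitude spans 3600 × 30.90 = 111240 m; at latitude φ, 1° of longitude spans that × cos φ = 72818.1 m, so Δλ = 290.14 / 72818.1 × 3600 = 14.344″.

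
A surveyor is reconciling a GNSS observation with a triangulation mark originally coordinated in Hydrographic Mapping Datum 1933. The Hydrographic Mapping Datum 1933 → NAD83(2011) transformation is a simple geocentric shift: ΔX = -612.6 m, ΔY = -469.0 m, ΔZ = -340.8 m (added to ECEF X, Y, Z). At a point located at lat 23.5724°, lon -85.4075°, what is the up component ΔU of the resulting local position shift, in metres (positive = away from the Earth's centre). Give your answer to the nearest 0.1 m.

ΔU = 247.2 m

The local up (radial) axis is (cos φ cos λ, cos φ sin λ, sin φ), giving ΔU = -44.957 + 428.484 − 136.288 = 247.24 m.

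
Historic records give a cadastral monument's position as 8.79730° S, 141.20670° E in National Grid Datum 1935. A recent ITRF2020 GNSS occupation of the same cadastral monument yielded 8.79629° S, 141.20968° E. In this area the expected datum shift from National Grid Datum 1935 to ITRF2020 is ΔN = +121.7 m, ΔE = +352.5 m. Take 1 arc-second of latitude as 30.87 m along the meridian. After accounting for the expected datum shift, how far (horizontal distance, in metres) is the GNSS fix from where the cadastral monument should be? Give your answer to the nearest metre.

27 m

Observed coordinate differences: Δφ = +0.00101°, Δλ = +0.00298°.
Converting to metres (1° lat = 111132 m, cos φ = 0.988236): observed ΔN = 112.2 m, observed ΔE = 327.3 m.
Subtracting the expected shift leaves a residual of 112.2 − (121.7) = -9.5 m north and 327.3 − (352.5) = -25.2 m east.
Residual distance = √((-9.5)² + (-25.2)²) = 26.9 m.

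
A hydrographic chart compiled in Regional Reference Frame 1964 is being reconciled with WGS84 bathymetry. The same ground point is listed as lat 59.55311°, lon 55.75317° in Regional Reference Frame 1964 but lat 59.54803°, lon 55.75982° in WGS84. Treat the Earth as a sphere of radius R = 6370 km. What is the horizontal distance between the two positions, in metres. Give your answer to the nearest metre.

Δφ = 59.54803° − 59.55311° = -0.00508°; Δλ = 55.75982° − 55.75317° = +0.00665°.
1° along a meridian = πR/180 = 111177 m.
ΔN = Δφ × 111177 = -564.8 m; ΔE = Δλ × 111177 × cos(59.55311°) = +0.00665 × 111177 × 0.506739 = 374.6 m.
Distance = √(ΔE² + ΔN²) = √(374.6² + (-564.8)²) = 677.7 m.

678 m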